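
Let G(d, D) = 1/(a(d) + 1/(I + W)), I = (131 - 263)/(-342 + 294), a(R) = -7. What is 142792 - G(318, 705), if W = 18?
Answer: 82391067/577 ≈ 1.4279e+5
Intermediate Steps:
I = 11/4 (I = -132/(-48) = -132*(-1/48) = 11/4 ≈ 2.7500)
G(d, D) = -83/577 (G(d, D) = 1/(-7 + 1/(11/4 + 18)) = 1/(-7 + 1/(83/4)) = 1/(-7 + 4/83) = 1/(-577/83) = -83/577)
142792 - G(318, 705) = 142792 - 1*(-83/577) = 142792 + 83/577 = 82391067/577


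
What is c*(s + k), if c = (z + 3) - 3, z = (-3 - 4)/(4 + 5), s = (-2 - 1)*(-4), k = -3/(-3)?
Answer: -91/9 ≈ -10.111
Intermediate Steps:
k = 1 (k = -3*(-1/3) = 1)
s = 12 (s = -3*(-4) = 12)
z = -7/9 ≈ -0.77778
c = -7/9 (c = (-7/9 + 3) - 3 = 20/9 - 3 = -7/9 ≈ -0.77778)
c*(s + k) = -7*(12 + 1)/9 = -7/9*13 = -91/9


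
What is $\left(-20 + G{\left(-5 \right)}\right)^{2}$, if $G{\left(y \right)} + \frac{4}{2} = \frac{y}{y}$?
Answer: $441$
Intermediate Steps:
$G{\left(y \right)} = -1$ ($G{\left(y \right)} = -2 + \frac{y}{y} = -2 + 1 = -1$)
$\left(-20 + G{\left(-5 \right)}\right)^{2} = \left(-20 - 1\right)^{2} = \left(-21\right)^{2} = 441$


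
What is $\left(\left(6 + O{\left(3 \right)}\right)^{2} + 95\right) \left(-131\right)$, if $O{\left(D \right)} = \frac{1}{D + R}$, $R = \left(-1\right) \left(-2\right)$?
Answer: $- \frac{437016}{25} \approx -17481.0$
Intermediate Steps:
$R = 2$
$O{\left(D \right)} = \frac{1}{2 + D}$ ($O{\left(D \right)} = \frac{1}{D + 2} = \frac{1}{2 + D}$)
$\left(\left(6 + O{\left(3 \right)}\right)^{2} + 95\right) \left(-131\right) = \left(\left(6 + \frac{1}{2 + 3}\right)^{2} + 95\right) \left(-131\right) = \left(\left(6 + \frac{1}{5}\right)^{2} + 95\right) \left(-131\right) = \left(\left(\frac{31}{5}\right)^{2} + 95\right) \left(-131\right) = \left(\frac{961}{25} + 95\right) \left(-131\right) = \frac{3336}{25} \left(-131\right) = - \frac{437016}{25}$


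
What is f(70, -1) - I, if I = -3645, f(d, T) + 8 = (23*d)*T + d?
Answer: 2097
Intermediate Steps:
f(d, T) = -8 + d + 23*T*d (f(d, T) = -8 + ((23*d)*T + d) = -8 + (23*T*d + d) = -8 + (d + 23*T*d) = -8 + d + 23*T*d)
f(70, -1) - I = (-8 + 70 + 23*(-1)*70) - 1*(-3645) = (-8 + 70 - 1610) + 3645 = -1548 + 3645 = 2097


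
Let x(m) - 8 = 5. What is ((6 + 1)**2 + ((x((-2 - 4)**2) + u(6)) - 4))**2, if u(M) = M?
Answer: 4096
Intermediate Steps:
x(m) = 13 (x(m) = 8 + 5 = 13)
((6 + 1)**2 + ((x((-2 - 4)**2) + u(6)) - 4))**2 = ((6 + 1)**2 + ((13 + 6) - 4))**2 = (7**2 + (19 - 4))**2 = (49 + 15)**2 = 64**2 = 4096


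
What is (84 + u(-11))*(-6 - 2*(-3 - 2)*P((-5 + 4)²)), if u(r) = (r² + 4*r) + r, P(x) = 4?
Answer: 5100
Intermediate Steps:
u(r) = r² + 5*r
(84 + u(-11))*(-6 - 2*(-3 - 2)*P((-5 + 4)²)) = (84 - 11*(5 - 11))*(-6 - 2*(-3 - 2)*4) = (84 - 11*(-6))*(-6 - (-10)*4) = (84 + 66)*(-6 - 2*(-20)) = 150*(-6 + 40) = 150*34 = 5100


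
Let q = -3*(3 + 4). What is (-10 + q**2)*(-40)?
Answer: -17240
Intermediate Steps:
q = -21 (q = -3*7 = -21)
(-10 + q**2)*(-40) = (-10 + (-21)**2)*(-40) = (-10 + 441)*(-40) = 431*(-40) = -17240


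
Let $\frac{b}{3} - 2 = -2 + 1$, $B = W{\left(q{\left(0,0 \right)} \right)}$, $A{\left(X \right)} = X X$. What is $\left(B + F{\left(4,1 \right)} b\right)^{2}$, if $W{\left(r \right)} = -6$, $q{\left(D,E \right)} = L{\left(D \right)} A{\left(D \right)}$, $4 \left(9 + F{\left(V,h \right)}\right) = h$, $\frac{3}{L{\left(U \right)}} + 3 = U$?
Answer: $\frac{16641}{16} \approx 1040.1$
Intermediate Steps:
$L{\left(U \right)} = \frac{3}{-3 + U}$
$A{\left(X \right)} = X^{2}$
$F{\left(V,h \right)} = -9 + \frac{h}{4}$
$q{\left(D,E \right)} = \frac{3 D^{2}}{-3 + D}$ ($q{\left(D,E \right)} = \frac{3}{-3 + D} D^{2} = \frac{3 D^{2}}{-3 + D}$)
$B = -6$
$b = 3$ ($b = 6 + 3 \left(-2 + 1\right) = 6 + 3 \left(-1\right) = 6 - 3 = 3$)
$\left(B + F{\left(4,1 \right)} b\right)^{2} = \left(-6 + \left(-9 + \frac{1}{4} \cdot 1\right) 3\right)^{2} = \left(-6 + \left(-9 + \frac{1}{4}\right) 3\right)^{2} = \left(-6 - \frac{105}{4}\right)^{2} = \left(- \frac{129}{4}\right)^{2} = \frac{16641}{16}$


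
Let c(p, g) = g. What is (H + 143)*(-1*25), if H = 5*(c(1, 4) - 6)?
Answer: -3325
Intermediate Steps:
H = -10 (H = 5*(4 - 6) = 5*(-2) = -10)
(H + 143)*(-1*25) = (-10 + 143)*(-1*25) = 133*(-25) = -3325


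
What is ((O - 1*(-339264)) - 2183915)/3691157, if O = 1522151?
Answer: -322500/3691157 ≈ -0.087371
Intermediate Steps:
((O - 1*(-339264)) - 2183915)/3691157 = ((1522151 - 1*(-339264)) - 2183915)/3691157 = ((1522151 + 339264) - 2183915)*(1/3691157) = (1861415 - 2183915)*(1/3691157) = -322500*1/3691157 = -322500/3691157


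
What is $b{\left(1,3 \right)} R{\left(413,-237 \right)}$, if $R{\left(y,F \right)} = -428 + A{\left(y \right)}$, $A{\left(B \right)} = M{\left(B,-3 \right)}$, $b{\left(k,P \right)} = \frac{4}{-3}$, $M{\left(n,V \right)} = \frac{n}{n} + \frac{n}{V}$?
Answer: $\frac{6776}{9} \approx 752.89$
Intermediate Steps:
$M{\left(n,V \right)} = 1 + \frac{n}{V}$
$b{\left(k,P \right)} = - \frac{4}{3}$ ($b{\left(k,P \right)} = 4 \left(- \frac{1}{3}\right) = - \frac{4}{3}$)
$A{\left(B \right)} = 1 - \frac{B}{3}$ ($A{\left(B \right)} = \frac{-3 + B}{-3} = - \frac{-3 + B}{3} = 1 - \frac{B}{3}$)
$R{\left(y,F \right)} = -427 - \frac{y}{3}$ ($R{\left(y,F \right)} = -428 - \left(-1 + \frac{y}{3}\right) = -427 - \frac{y}{3}$)
$b{\left(1,3 \right)} R{\left(413,-237 \right)} = - \frac{4 \left(-427 - \frac{413}{3}\right)}{3} = \left(- \frac{4}{3}\right) \left(- \frac{1694}{3}\right) = \frac{6776}{9}$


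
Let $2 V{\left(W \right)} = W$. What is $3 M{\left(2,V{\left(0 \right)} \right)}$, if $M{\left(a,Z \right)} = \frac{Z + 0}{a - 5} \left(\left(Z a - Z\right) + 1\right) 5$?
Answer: $0$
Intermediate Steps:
$V{\left(W \right)} = \frac{W}{2}$
$M{\left(a,Z \right)} = \frac{5 Z \left(1 - Z + Z a\right)}{-5 + a}$ ($M{\left(a,Z \right)} = \frac{Z}{-5 + a} \left(\left(- Z + Z a\right) + 1\right) 5 = \frac{Z}{-5 + a} \left(1 - Z + Z a\right) 5 = \frac{Z \left(1 - Z + Z a\right)}{-5 + a} 5 = \frac{5 Z \left(1 - Z + Z a\right)}{-5 + a}$)
$3 M{\left(2,V{\left(0 \right)} \right)} = 3 \frac{5 \cdot \frac{1}{2} \cdot 0 \left(1 - \frac{1}{2} \cdot 0 + \frac{1}{2} \cdot 0 \cdot 2\right)}{-5 + 2} = 3 \cdot 5 \cdot 0 \frac{1}{-3} \left(1 - 0 + 0 \cdot 2\right) = 3 \cdot 5 \cdot 0 \left(- \frac{1}{3}\right) \left(1 + 0 + 0\right) = 3 \cdot 5 \cdot 0 \left(- \frac{1}{3}\right) 1 = 3 \cdot 0 = 0$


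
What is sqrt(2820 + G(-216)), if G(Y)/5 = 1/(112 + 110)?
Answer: sqrt(138981990)/222 ≈ 53.104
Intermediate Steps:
G(Y) = 5/222 (G(Y) = 5/(112 + 110) = 5/222)
sqrt(2820 + G(-216)) = sqrt(2820 + 5/222) = sqrt(626045/222) = sqrt(138981990)/222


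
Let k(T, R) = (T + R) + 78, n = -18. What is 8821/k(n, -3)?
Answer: 8821/57 ≈ 154.75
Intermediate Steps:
k(T, R) = 78 + R + T (k(T, R) = (R + T) + 78 = 78 + R + T)
8821/k(n, -3) = 8821/(78 - 3 - 18) = 8821/57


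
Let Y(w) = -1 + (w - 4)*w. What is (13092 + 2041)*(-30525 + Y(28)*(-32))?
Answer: -786870601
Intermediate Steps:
Y(w) = -1 + w*(-4 + w) (Y(w) = -1 + (-4 + w)*w = -1 + w*(-4 + w))
(13092 + 2041)*(-30525 + Y(28)*(-32)) = (13092 + 2041)*(-30525 + (-1 + 28**2 - 4*28)*(-32)) = 15133*(-30525 + (-1 + 784 - 112)*(-32)) = 15133*(-30525 + 671*(-32)) = 15133*(-30525 - 21472) = 15133*(-51997) = -786870601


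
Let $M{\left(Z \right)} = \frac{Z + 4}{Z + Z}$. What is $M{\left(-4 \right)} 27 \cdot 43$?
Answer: $0$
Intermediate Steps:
$M{\left(Z \right)} = \frac{4 + Z}{2 Z}$
$M{\left(-4 \right)} 27 \cdot 43 = \frac{4 - 4}{2 \left(-4\right)} 27 \cdot 43 = \frac{1}{2} \left(- \frac{1}{4}\right) 0 \cdot 27 \cdot 43 = 0 \cdot 27 \cdot 43 = 0 \cdot 43 = 0$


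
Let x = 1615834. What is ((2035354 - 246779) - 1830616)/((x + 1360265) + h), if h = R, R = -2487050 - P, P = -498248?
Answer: -42041/987297 ≈ -0.042582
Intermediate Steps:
R = -1988802 (R = -2487050 - 1*(-498248) = -2487050 + 498248 = -1988802)
h = -1988802
((2035354 - 246779) - 1830616)/((x + 1360265) + h) = ((2035354 - 246779) - 1830616)/((1615834 + 1360265) - 1988802) = (1788575 - 1830616)/(2976099 - 1988802) = -42041/987297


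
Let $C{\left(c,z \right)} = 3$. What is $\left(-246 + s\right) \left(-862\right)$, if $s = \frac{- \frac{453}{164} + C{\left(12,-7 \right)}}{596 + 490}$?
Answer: $\frac{6294545965}{29684} \approx 2.1205 \cdot 10^{5}$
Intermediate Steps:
$s = \frac{13}{59368}$ ($s = \frac{- \frac{453}{164} + 3}{596 + 490} = \frac{\left(-453\right) \frac{1}{164} + 3}{1086} = \left(- \frac{453}{164} + 3\right) \frac{1}{1086} = \frac{39}{164} \cdot \frac{1}{1086} = \frac{13}{59368} \approx 0.00021897$)
$\left(-246 + s\right) \left(-862\right) = \left(-246 + \frac{13}{59368}\right) \left(-862\right) = \left(- \frac{14604515}{59368}\right) \left(-862\right) = \frac{6294545965}{29684}$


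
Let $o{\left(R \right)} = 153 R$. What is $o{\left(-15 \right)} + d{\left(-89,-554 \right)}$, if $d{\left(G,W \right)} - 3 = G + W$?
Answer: $-2935$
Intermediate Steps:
$d{\left(G,W \right)} = 3 + G + W$ ($d{\left(G,W \right)} = 3 + \left(G + W\right) = 3 + G + W$)
$o{\left(-15 \right)} + d{\left(-89,-554 \right)} = 153 \left(-15\right) - 640 = -2295 - 640 = -2935$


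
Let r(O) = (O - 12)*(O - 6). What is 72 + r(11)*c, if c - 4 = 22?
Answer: -58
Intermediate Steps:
c = 26 (c = 4 + 22 = 26)
r(O) = (-12 + O)*(-6 + O)
72 + r(11)*c = 72 + (72 + 11² - 18*11)*26 = 72 + (72 + 121 - 198)*26 = 72 - 5*26 = 72 - 130 = -58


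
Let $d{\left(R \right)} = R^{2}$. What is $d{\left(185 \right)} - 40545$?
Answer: $-6320$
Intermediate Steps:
$d{\left(185 \right)} - 40545 = 185^{2} - 40545 = 34225 - 40545 = -6320$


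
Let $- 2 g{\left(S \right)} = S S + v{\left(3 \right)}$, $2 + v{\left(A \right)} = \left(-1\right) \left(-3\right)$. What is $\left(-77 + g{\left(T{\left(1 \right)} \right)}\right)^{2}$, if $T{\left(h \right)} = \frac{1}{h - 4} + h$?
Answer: $\frac{1957201}{324} \approx 6040.7$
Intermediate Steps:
$v{\left(A \right)} = 1$ ($v{\left(A \right)} = -2 - -3 = -2 + 3 = 1$)
$T{\left(h \right)} = h + \frac{1}{-4 + h}$ ($T{\left(h \right)} = \frac{1}{-4 + h} + h = h + \frac{1}{-4 + h}$)
$g{\left(S \right)} = - \frac{1}{2} - \frac{S^{2}}{2}$ ($g{\left(S \right)} = - \frac{S S + 1}{2} = - \frac{S^{2} + 1}{2} = - \frac{1 + S^{2}}{2} = - \frac{1}{2} - \frac{S^{2}}{2}$)
$\left(-77 + g{\left(T{\left(1 \right)} \right)}\right)^{2} = \left(-77 - \left(\frac{1}{2} + \frac{\left(\frac{1 + 1^{2} - 4}{-4 + 1}\right)^{2}}{2}\right)\right)^{2} = \left(-77 - \left(\frac{1}{2} + \frac{\left(\frac{1 + 1 - 4}{-3}\right)^{2}}{2}\right)\right)^{2} = \left(-77 - \left(\frac{1}{2} + \frac{\left(\left(- \frac{1}{3}\right) \left(-2\right)\right)^{2}}{2}\right)\right)^{2} = \left(-77 - \left(\frac{1}{2} + \frac{\left(\frac{2}{3}\right)^{2}}{2}\right)\right)^{2} = \left(-77 - \frac{13}{18}\right)^{2} = \left(- \frac{1399}{18}\right)^{2} = \frac{1957201}{324}$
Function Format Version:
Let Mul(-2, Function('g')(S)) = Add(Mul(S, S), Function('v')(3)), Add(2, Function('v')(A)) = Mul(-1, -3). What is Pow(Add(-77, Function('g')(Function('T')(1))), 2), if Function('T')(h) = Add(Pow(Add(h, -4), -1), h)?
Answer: Rational(1957201, 324) ≈ 6040.7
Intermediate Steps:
Function('v')(A) = 1 (Function('v')(A) = Add(-2, Mul(-1, -3)) = Add(-2, 3) = 1)
Function('T')(h) = Add(h, Pow(Add(-4, h), -1)) (Function('T')(h) = Add(Pow(Add(-4, h), -1), h) = Add(h, Pow(Add(-4, h), -1)))
Function('g')(S) = Add(Rational(-1, 2), Mul(Rational(-1, 2), Pow(S, 2))) (Function('g')(S) = Mul(Rational(-1, 2), Add(Mul(S, S), 1)) = Mul(Rational(-1, 2), Add(Pow(S, 2), 1)) = Mul(Rational(-1, 2), Add(1, Pow(S, 2))) = Add(Rational(-1, 2), Mul(Rational(-1, 2), Pow(S, 2))))
Pow(Add(-77, Function('g')(Function('T')(1))), 2) = Pow(Add(-77, Add(Rational(-1, 2), Mul(Rational(-1, 2), Pow(Mul(Pow(Add(-4, 1), -1), Add(1, Pow(1, 2), Mul(-4, 1))), 2)))), 2) = Pow(Add(-77, Add(Rational(-1, 2), Mul(Rational(-1, 2), Pow(Mul(Pow(-3, -1), Add(1, 1, -4)), 2)))), 2) = Pow(Add(-77, Add(Rational(-1, 2), Mul(Rational(-1, 2), Pow(Mul(Rational(-1, 3), -2), 2)))), 2) = Pow(Add(-77, Add(Rational(-1, 2), Mul(Rational(-1, 2), Pow(Rational(2, 3), 2)))), 2) = Pow(Add(-77, Add(Rational(-1, 2), Mul(Rational(-1, 2), Rational(4, 9)))), 2) = Pow(Add(-77, Add(Rational(-1, 2), Rational(-2, 9))), 2) = Pow(Add(-77, Rational(-13, 18)), 2) = Pow(Rational(-1399, 18), 2) = Rational(1957201, 324)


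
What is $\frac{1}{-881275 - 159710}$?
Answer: $- \frac{1}{1040985} \approx -9.6063 \cdot 10^{-7}$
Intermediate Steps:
$\frac{1}{-881275 - 159710} = \frac{1}{-1040985} = - \frac{1}{1040985}$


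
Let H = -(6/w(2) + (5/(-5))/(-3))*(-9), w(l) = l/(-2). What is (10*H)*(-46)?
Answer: 23460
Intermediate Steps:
w(l) = -l/2 (w(l) = l*(-1/2) = -l/2)
H = -51 (H = -(6/((-1/2*2)) + (5/(-5))/(-3))*(-9) = -(6/(-1) + (5*(-1/5))*(-1/3))*(-9) = -(6*(-1) - 1*(-1/3))*(-9) = -(-6 + 1/3)*(-9) = -(-17)*(-9)/3 = -1*51 = -51)
(10*H)*(-46) = (10*(-51))*(-46) = -510*(-46) = 23460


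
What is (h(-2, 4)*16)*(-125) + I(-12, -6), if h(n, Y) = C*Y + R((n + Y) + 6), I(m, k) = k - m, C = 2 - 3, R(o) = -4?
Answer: 16006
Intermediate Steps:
C = -1
h(n, Y) = -4 - Y (h(n, Y) = -Y - 4 = -4 - Y)
(h(-2, 4)*16)*(-125) + I(-12, -6) = ((-4 - 1*4)*16)*(-125) + (-6 - 1*(-12)) = ((-4 - 4)*16)*(-125) + (-6 + 12) = -8*16*(-125) + 6 = -128*(-125) + 6 = 16000 + 6 = 16006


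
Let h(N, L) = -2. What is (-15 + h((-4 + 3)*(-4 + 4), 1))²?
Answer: 289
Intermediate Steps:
(-15 + h((-4 + 3)*(-4 + 4), 1))² = (-15 - 2)² = (-17)² = 289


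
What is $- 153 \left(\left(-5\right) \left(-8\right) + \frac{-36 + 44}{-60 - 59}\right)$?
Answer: $- \frac{42768}{7} \approx -6109.7$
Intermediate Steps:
$- 153 \left(\left(-5\right) \left(-8\right) + \frac{-36 + 44}{-60 - 59}\right) = - 153 \left(40 + \frac{8}{-119}\right) = - 153 \left(40 + 8 \left(- \frac{1}{119}\right)\right) = - 153 \left(40 - \frac{8}{119}\right) = \left(-153\right) \frac{4752}{119} = - \frac{42768}{7}$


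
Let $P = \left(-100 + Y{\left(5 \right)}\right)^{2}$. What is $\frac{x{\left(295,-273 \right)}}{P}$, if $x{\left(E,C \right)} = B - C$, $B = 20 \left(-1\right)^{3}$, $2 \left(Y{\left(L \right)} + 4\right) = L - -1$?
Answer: $\frac{253}{10201} \approx 0.024801$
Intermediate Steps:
$Y{\left(L \right)} = - \frac{7}{2} + \frac{L}{2}$ ($Y{\left(L \right)} = -4 + \frac{L - -1}{2} = -4 + \frac{L + 1}{2} = -4 + \frac{1 + L}{2} = -4 + \left(\frac{1}{2} + \frac{L}{2}\right) = - \frac{7}{2} + \frac{L}{2}$)
$B = -20$ ($B = 20 \left(-1\right) = -20$)
$P = 10201$ ($P = \left(-100 + \left(- \frac{7}{2} + \frac{1}{2} \cdot 5\right)\right)^{2} = \left(-100 + \left(- \frac{7}{2} + \frac{5}{2}\right)\right)^{2} = \left(-100 - 1\right)^{2} = \left(-101\right)^{2} = 10201$)
$x{\left(E,C \right)} = -20 - C$
$\frac{x{\left(295,-273 \right)}}{P} = \frac{-20 - -273}{10201} = \left(-20 + 273\right) \frac{1}{10201} = 253 \cdot \frac{1}{10201} = \frac{253}{10201}$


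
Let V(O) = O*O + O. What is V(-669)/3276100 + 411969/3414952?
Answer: 718941592521/2796931061800 ≈ 0.25705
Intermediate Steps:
V(O) = O + O**2 (V(O) = O**2 + O = O + O**2)
V(-669)/3276100 + 411969/3414952 = -669*(1 - 669)/3276100 + 411969/3414952 = -669*(-668)*(1/3276100) + 411969*(1/3414952) = 446892*(1/3276100) + 411969/3414952 = 111723/819025 + 411969/3414952 = 718941592521/2796931061800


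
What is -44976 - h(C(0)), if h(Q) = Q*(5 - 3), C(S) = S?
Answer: -44976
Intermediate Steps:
h(Q) = 2*Q (h(Q) = Q*2 = 2*Q)
-44976 - h(C(0)) = -44976 - 2*0 = -44976 - 1*0 = -44976 + 0 = -44976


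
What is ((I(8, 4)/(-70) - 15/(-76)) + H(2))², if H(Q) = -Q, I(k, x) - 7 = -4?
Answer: 24098281/7075600 ≈ 3.4058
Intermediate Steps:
I(k, x) = 3 (I(k, x) = 7 - 4 = 3)
((I(8, 4)/(-70) - 15/(-76)) + H(2))² = ((3/(-70) - 15/(-76)) - 1*2)² = ((3*(-1/70) - 15*(-1/76)) - 2)² = ((-3/70 + 15/76) - 2)² = (411/2660 - 2)² = (-4909/2660)² = 24098281/7075600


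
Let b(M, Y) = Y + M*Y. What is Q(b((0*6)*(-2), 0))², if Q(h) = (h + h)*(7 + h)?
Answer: 0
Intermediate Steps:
Q(h) = 2*h*(7 + h) (Q(h) = (2*h)*(7 + h) = 2*h*(7 + h))
Q(b((0*6)*(-2), 0))² = (2*(0*(1 + (0*6)*(-2)))*(7 + 0*(1 + (0*6)*(-2))))² = (2*(0*(1 + 0*(-2)))*(7 + 0*(1 + 0*(-2))))² = (2*(0*(1 + 0))*(7 + 0*(1 + 0)))² = (2*(0*1)*(7 + 0*1))² = (2*0*(7 + 0))² = (2*0*7)² = 0² = 0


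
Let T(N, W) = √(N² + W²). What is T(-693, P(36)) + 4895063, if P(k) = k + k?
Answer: 4895063 + 9*√5993 ≈ 4.8958e+6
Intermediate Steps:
P(k) = 2*k
T(-693, P(36)) + 4895063 = √((-693)² + (2*36)²) + 4895063 = √(480249 + 72²) + 4895063 = √(480249 + 5184) + 4895063 = √485433 + 4895063 = 9*√5993 + 4895063 = 4895063 + 9*√5993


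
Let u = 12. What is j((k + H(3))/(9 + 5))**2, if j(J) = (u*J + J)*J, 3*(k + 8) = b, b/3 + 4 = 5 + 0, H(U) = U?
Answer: 2704/2401 ≈ 1.1262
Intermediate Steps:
b = 3 (b = -12 + 3*(5 + 0) = -12 + 3*5 = -12 + 15 = 3)
k = -7 (k = -8 + (1/3)*3 = -8 + 1 = -7)
j(J) = 13*J**2 (j(J) = (12*J + J)*J = (13*J)*J = 13*J**2)
j((k + H(3))/(9 + 5))**2 = (13*((-7 + 3)/(9 + 5))**2)**2 = (13*(-4/14)**2)**2 = (13*(-4*1/14)**2)**2 = (13*(-2/7)**2)**2 = (13*(4/49))**2 = (52/49)**2 = 2704/2401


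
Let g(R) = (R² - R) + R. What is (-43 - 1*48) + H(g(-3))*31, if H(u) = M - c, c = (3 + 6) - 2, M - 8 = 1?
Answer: -29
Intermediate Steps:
M = 9 (M = 8 + 1 = 9)
g(R) = R²
c = 7 (c = 9 - 2 = 7)
H(u) = 2 (H(u) = 9 - 1*7 = 9 - 7 = 2)
(-43 - 1*48) + H(g(-3))*31 = (-43 - 1*48) + 2*31 = (-43 - 48) + 62 = -91 + 62 = -29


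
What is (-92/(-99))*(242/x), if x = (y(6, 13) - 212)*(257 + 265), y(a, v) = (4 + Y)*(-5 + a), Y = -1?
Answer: -92/44631 ≈ -0.0020613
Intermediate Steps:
y(a, v) = -15 + 3*a (y(a, v) = (4 - 1)*(-5 + a) = 3*(-5 + a) = -15 + 3*a)
x = -109098 (x = ((-15 + 3*6) - 212)*(257 + 265) = ((-15 + 18) - 212)*522 = (3 - 212)*522 = -209*522 = -109098)
(-92/(-99))*(242/x) = (-92/(-99))*(242/(-109098)) = (-92*(-1/99))*(242*(-1/109098)) = (92/99)*(-11/4959) = -92/44631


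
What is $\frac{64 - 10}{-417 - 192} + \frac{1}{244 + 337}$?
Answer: $- \frac{1465}{16849} \approx -0.086949$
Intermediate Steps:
$\frac{64 - 10}{-417 - 192} + \frac{1}{244 + 337} = \frac{1}{-609} \cdot 54 + \frac{1}{581} = \left(- \frac{1}{609}\right) 54 + \frac{1}{581} = - \frac{18}{203} + \frac{1}{581} = - \frac{1465}{16849}$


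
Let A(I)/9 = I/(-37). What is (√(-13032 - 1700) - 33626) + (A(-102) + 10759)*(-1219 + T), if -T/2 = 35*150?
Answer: -4677136881/37 + 2*I*√3683 ≈ -1.2641e+8 + 121.38*I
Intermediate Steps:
A(I) = -9*I/37 (A(I) = 9*(I/(-37)) = 9*(I*(-1/37)) = 9*(-I/37) = -9*I/37)
T = -10500 (T = -70*150 = -2*5250 = -10500)
(√(-13032 - 1700) - 33626) + (A(-102) + 10759)*(-1219 + T) = (√(-13032 - 1700) - 33626) + (-9/37*(-102) + 10759)*(-1219 - 10500) = (√(-14732) - 33626) + (918/37 + 10759)*(-11719) = (2*I*√3683 - 33626) + (399001/37)*(-11719) = (-33626 + 2*I*√3683) - 4675892719/37 = -4677136881/37 + 2*I*√3683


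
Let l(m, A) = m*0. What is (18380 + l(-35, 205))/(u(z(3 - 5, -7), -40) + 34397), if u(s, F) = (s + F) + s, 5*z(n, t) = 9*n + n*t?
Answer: 91900/171777 ≈ 0.53500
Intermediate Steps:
l(m, A) = 0
z(n, t) = 9*n/5 + n*t/5 (z(n, t) = (9*n + n*t)/5 = 9*n/5 + n*t/5)
u(s, F) = F + 2*s (u(s, F) = (F + s) + s = F + 2*s)
(18380 + l(-35, 205))/(u(z(3 - 5, -7), -40) + 34397) = (18380 + 0)/((-40 + 2*((3 - 5)*(9 - 7)/5)) + 34397) = 18380/((-40 + 2*((⅕)*(-2)*2)) + 34397) = 18380/((-40 + 2*(-⅘)) + 34397) = 18380/((-40 - 8/5) + 34397) = 18380/(-208/5 + 34397) = 18380/(171777/5) = 18380*(5/171777) = 91900/171777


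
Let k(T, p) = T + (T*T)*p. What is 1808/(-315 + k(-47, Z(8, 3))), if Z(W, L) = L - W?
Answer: -1808/11407 ≈ -0.15850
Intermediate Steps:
k(T, p) = T + p*T**2 (k(T, p) = T + T**2*p = T + p*T**2)
1808/(-315 + k(-47, Z(8, 3))) = 1808/(-315 - 47*(1 - 47*(3 - 1*8))) = 1808/(-315 - 47*(1 - 47*(3 - 8))) = 1808/(-315 - 47*(1 - 47*(-5))) = 1808/(-315 - 47*(1 + 235)) = 1808/(-315 - 47*236) = 1808/(-315 - 11092) = 1808/(-11407) = 1808*(-1/11407) = -1808/11407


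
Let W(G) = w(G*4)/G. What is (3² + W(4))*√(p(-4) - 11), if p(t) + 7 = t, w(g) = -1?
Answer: 35*I*√22/4 ≈ 41.041*I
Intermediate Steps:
W(G) = -1/G
p(t) = -7 + t
(3² + W(4))*√(p(-4) - 11) = (3² - 1/4)*√((-7 - 4) - 11) = (9 - 1*¼)*√(-11 - 11) = (9 - ¼)*√(-22) = 35*(I*√22)/4 = 35*I*√22/4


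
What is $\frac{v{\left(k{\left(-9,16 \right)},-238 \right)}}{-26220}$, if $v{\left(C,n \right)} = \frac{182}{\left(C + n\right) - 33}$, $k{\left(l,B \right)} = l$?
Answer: $\frac{13}{524400} \approx 2.479 \cdot 10^{-5}$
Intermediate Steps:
$v{\left(C,n \right)} = \frac{182}{-33 + C + n}$
$\frac{v{\left(k{\left(-9,16 \right)},-238 \right)}}{-26220} = \frac{182 \frac{1}{-33 - 9 - 238}}{-26220} = \frac{182}{-280} \left(- \frac{1}{26220}\right) = 182 \left(- \frac{1}{280}\right) \left(- \frac{1}{26220}\right) = \left(- \frac{13}{20}\right) \left(- \frac{1}{26220}\right) = \frac{13}{524400}$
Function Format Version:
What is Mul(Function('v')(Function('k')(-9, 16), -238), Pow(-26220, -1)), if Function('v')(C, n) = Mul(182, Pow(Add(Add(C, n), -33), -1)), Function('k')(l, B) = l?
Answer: Rational(13, 524400) ≈ 2.4790e-5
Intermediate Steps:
Function('v')(C, n) = Mul(182, Pow(Add(-33, C, n), -1))
Mul(Function('v')(Function('k')(-9, 16), -238), Pow(-26220, -1)) = Mul(Mul(182, Pow(Add(-33, -9, -238), -1)), Pow(-26220, -1)) = Mul(Mul(182, Pow(-280, -1)), Rational(-1, 26220)) = Mul(Mul(182, Rational(-1, 280)), Rational(-1, 26220)) = Mul(Rational(-13, 20), Rational(-1, 26220)) = Rational(13, 524400)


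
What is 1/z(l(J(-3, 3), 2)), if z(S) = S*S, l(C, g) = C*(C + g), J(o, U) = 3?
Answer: 1/225 ≈ 0.0044444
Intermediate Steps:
z(S) = S²
1/z(l(J(-3, 3), 2)) = 1/((3*(3 + 2))²) = 1/((3*5)²) = 1/(15²) = 1/225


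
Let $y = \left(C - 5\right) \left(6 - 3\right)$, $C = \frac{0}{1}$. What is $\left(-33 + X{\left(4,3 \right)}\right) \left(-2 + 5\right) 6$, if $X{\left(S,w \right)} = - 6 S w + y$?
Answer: $-2160$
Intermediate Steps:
$C = 0$ ($C = 0 \cdot 1 = 0$)
$y = -15$ ($y = \left(0 - 5\right) \left(6 - 3\right) = \left(-5\right) 3 = -15$)
$X{\left(S,w \right)} = -15 - 6 S w$ ($X{\left(S,w \right)} = - 6 S w - 15 = -15 - 6 S w$)
$\left(-33 + X{\left(4,3 \right)}\right) \left(-2 + 5\right) 6 = \left(-33 - \left(15 + 24 \cdot 3\right)\right) \left(-2 + 5\right) 6 = \left(-33 - 87\right) 3 \cdot 6 = \left(-33 - 87\right) 18 = \left(-120\right) 18 = -2160$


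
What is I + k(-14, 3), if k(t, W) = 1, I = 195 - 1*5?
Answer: 191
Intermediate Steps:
I = 190 (I = 195 - 5 = 190)
I + k(-14, 3) = 190 + 1 = 191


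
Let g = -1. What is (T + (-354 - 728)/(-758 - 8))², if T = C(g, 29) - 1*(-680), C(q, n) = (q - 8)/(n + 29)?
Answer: 229021339169401/493461796 ≈ 4.6411e+5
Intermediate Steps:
C(q, n) = (-8 + q)/(29 + n)
T = 39431/58 (T = (-8 - 1)/(29 + 29) - 1*(-680) = -9/58 + 680 = 39431/58 ≈ 679.84)
(T + (-354 - 728)/(-758 - 8))² = (39431/58 + (-354 - 728)/(-758 - 8))² = (39431/58 - 1082/(-766))² = (39431/58 - 1082*(-1/766))² = (39431/58 + 541/383)² = (15133451/22214)² = 229021339169401/493461796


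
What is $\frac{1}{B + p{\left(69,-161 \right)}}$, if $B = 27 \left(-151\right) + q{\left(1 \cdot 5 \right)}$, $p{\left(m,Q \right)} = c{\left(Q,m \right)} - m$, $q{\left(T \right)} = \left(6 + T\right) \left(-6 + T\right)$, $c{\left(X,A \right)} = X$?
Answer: $- \frac{1}{4318} \approx -0.00023159$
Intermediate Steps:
$q{\left(T \right)} = \left(-6 + T\right) \left(6 + T\right)$
$p{\left(m,Q \right)} = Q - m$
$B = -4088$ ($B = 27 \left(-151\right) - \left(36 - \left(1 \cdot 5\right)^{2}\right) = -4077 - \left(36 - 5^{2}\right) = -4077 + \left(-36 + 25\right) = -4077 - 11 = -4088$)
$\frac{1}{B + p{\left(69,-161 \right)}} = \frac{1}{-4088 - 230} = \frac{1}{-4318} = - \frac{1}{4318}$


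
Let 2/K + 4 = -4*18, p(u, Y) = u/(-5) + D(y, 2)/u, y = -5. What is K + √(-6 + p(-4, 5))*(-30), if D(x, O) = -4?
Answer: -1/38 - 6*I*√105 ≈ -0.026316 - 61.482*I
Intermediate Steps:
p(u, Y) = -4/u - u/5 (p(u, Y) = u/(-5) - 4/u = u*(-⅕) - 4/u = -u/5 - 4/u = -4/u - u/5)
K = -1/38 (K = 2/(-4 - 4*18) = 2/(-4 - 72) = 2/(-76) = 2*(-1/76) = -1/38 ≈ -0.026316)
K + √(-6 + p(-4, 5))*(-30) = -1/38 + √(-6 + (-4/(-4) - ⅕*(-4)))*(-30) = -1/38 + √(-6 + (-4*(-¼) + ⅘))*(-30) = -1/38 + √(-6 + (1 + ⅘))*(-30) = -1/38 + √(-6 + 9/5)*(-30) = -1/38 + √(-21/5)*(-30) = -1/38 + (I*√105/5)*(-30) = -1/38 - 6*I*√105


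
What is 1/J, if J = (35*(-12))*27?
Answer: -1/11340 ≈ -8.8183e-5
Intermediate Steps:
J = -11340 (J = -420*27 = -11340)
1/J = 1/(-11340) = -1/11340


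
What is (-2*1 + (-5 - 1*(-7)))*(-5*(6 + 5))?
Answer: 0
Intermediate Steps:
(-2*1 + (-5 - 1*(-7)))*(-5*(6 + 5)) = (-2 + (-5 + 7))*(-5*11) = (-2 + 2)*(-55) = 0*(-55) = 0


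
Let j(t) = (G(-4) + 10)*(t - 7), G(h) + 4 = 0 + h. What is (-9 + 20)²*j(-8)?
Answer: -3630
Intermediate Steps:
G(h) = -4 + h (G(h) = -4 + (0 + h) = -4 + h)
j(t) = -14 + 2*t (j(t) = ((-4 - 4) + 10)*(t - 7) = (-8 + 10)*(-7 + t) = 2*(-7 + t) = -14 + 2*t)
(-9 + 20)²*j(-8) = (-9 + 20)²*(-14 + 2*(-8)) = 11²*(-14 - 16) = 121*(-30) = -3630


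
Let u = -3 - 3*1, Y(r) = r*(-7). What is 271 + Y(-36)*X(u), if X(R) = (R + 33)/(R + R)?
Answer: -296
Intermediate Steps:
Y(r) = -7*r
u = -6 (u = -3 - 3 = -6)
X(R) = (33 + R)/(2*R) (X(R) = (33 + R)/((2*R)) = (33 + R)*(1/(2*R)) = (33 + R)/(2*R))
271 + Y(-36)*X(u) = 271 + (-7*(-36))*((½)*(33 - 6)/(-6)) = 271 + 252*((½)*(-⅙)*27) = 271 + 252*(-9/4) = 271 - 567 = -296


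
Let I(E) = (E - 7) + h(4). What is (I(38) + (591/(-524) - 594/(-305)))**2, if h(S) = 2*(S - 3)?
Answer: 29214684413721/25542432400 ≈ 1143.8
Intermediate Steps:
h(S) = -6 + 2*S (h(S) = 2*(-3 + S) = -6 + 2*S)
I(E) = -5 + E (I(E) = (E - 7) + (-6 + 2*4) = (-7 + E) + (-6 + 8) = (-7 + E) + 2 = -5 + E)
(I(38) + (591/(-524) - 594/(-305)))**2 = ((-5 + 38) + (591/(-524) - 594/(-305)))**2 = (33 + (591*(-1/524) - 594*(-1/305)))**2 = (33 + (-591/524 + 594/305))**2 = (33 + 131001/159820)**2 = (5405061/159820)**2 = 29214684413721/25542432400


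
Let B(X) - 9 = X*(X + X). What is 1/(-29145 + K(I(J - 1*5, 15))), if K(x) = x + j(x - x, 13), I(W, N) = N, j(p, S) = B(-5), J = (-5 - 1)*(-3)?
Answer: -1/29071 ≈ -3.4399e-5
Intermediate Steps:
B(X) = 9 + 2*X² (B(X) = 9 + X*(X + X) = 9 + X*(2*X) = 9 + 2*X²)
J = 18 (J = -6*(-3) = 18)
j(p, S) = 59 (j(p, S) = 9 + 2*(-5)² = 9 + 2*25 = 9 + 50 = 59)
K(x) = 59 + x (K(x) = x + 59 = 59 + x)
1/(-29145 + K(I(J - 1*5, 15))) = 1/(-29145 + (59 + 15)) = 1/(-29145 + 74) = 1/(-29071) = -1/29071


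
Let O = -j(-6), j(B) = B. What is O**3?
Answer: 216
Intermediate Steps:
O = 6 (O = -1*(-6) = 6)
O**3 = 6**3 = 216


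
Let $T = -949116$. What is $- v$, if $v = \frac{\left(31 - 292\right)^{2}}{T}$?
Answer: $\frac{22707}{316372} \approx 0.071773$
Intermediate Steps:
$v = - \frac{22707}{316372}$ ($v = \frac{\left(31 - 292\right)^{2}}{-949116} = \left(-261\right)^{2} \left(- \frac{1}{949116}\right) = 68121 \left(- \frac{1}{949116}\right) = - \frac{22707}{316372} \approx -0.071773$)
$- v = \left(-1\right) \left(- \frac{22707}{316372}\right) = \frac{22707}{316372}$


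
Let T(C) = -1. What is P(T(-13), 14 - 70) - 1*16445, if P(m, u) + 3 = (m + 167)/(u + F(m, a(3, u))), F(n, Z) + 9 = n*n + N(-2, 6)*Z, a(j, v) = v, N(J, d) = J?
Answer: -394669/24 ≈ -16445.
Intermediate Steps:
F(n, Z) = -9 + n**2 - 2*Z (F(n, Z) = -9 + (n*n - 2*Z) = -9 + (n**2 - 2*Z) = -9 + n**2 - 2*Z)
P(m, u) = -3 + (167 + m)/(-9 + m**2 - u) (P(m, u) = -3 + (m + 167)/(u + (-9 + m**2 - 2*u)) = -3 + (167 + m)/(-9 + m**2 - u))
P(T(-13), 14 - 70) - 1*16445 = (194 - 1 - 3*(-1)**2 + 3*(14 - 70))/(-9 + (-1)**2 - (14 - 70)) - 1*16445 = (194 - 1 - 3*1 + 3*(-56))/(-9 + 1 - 1*(-56)) - 16445 = (194 - 1 - 3 - 168)/(-9 + 1 + 56) - 16445 = 22/48 - 16445 = (1/48)*22 - 16445 = 11/24 - 16445 = -394669/24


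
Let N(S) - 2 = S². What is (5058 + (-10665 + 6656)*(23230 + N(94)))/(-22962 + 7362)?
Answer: 64277777/7800 ≈ 8240.7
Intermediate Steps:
N(S) = 2 + S²
(5058 + (-10665 + 6656)*(23230 + N(94)))/(-22962 + 7362) = (5058 + (-10665 + 6656)*(23230 + (2 + 94²)))/(-22962 + 7362) = (5058 - 4009*(23230 + (2 + 8836)))/(-15600) = (5058 - 4009*(23230 + 8838))*(-1/15600) = (5058 - 4009*32068)*(-1/15600) = (5058 - 128560612)*(-1/15600) = -128555554*(-1/15600) = 64277777/7800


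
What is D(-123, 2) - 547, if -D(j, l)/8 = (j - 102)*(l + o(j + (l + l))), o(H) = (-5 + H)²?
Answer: 27679853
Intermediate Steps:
D(j, l) = -8*(-102 + j)*(l + (-5 + j + 2*l)²) (D(j, l) = -8*(j - 102)*(l + (-5 + (j + (l + l)))²) = -8*(-102 + j)*(l + (-5 + (j + 2*l))²) = -8*(-102 + j)*(l + (-5 + j + 2*l)²))
D(-123, 2) - 547 = (816*2 + 816*(-5 - 123 + 2*2)² - 8*(-123)*2 - 8*(-123)*(-5 - 123 + 2*2)²) - 547 = (1632 + 816*(-5 - 123 + 4)² + 1968 - 8*(-123)*(-5 - 123 + 4)²) - 547 = (1632 + 816*(-124)² + 1968 - 8*(-123)*(-124)²) - 547 = (1632 + 816*15376 + 1968 - 8*(-123)*15376) - 547 = (1632 + 12546816 + 1968 + 15129984) - 547 = 27680400 - 547 = 27679853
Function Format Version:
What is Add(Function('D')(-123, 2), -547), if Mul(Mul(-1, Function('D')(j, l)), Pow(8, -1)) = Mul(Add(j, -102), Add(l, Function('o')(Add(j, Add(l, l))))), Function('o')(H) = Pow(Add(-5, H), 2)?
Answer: 27679853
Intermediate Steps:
Function('D')(j, l) = Mul(-8, Add(-102, j), Add(l, Pow(Add(-5, j, Mul(2, l)), 2))) (Function('D')(j, l) = Mul(-8, Mul(Add(j, -102), Add(l, Pow(Add(-5, Add(j, Add(l, l))), 2)))) = Mul(-8, Mul(Add(-102, j), Add(l, Pow(Add(-5, Add(j, Mul(2, l))), 2)))) = Mul(-8, Mul(Add(-102, j), Add(l, Pow(Add(-5, j, Mul(2, l)), 2)))) = Mul(-8, Add(-102, j), Add(l, Pow(Add(-5, j, Mul(2, l)), 2))))
Add(Function('D')(-123, 2), -547) = Add(Add(Mul(816, 2), Mul(816, Pow(Add(-5, -123, Mul(2, 2)), 2)), Mul(-8, -123, 2), Mul(-8, -123, Pow(Add(-5, -123, Mul(2, 2)), 2))), -547) = Add(Add(1632, Mul(816, Pow(Add(-5, -123, 4), 2)), 1968, Mul(-8, -123, Pow(Add(-5, -123, 4), 2))), -547) = Add(Add(1632, Mul(816, Pow(-124, 2)), 1968, Mul(-8, -123, Pow(-124, 2))), -547) = Add(Add(1632, Mul(816, 15376), 1968, Mul(-8, -123, 15376)), -547) = Add(Add(1632, 12546816, 1968, 15129984), -547) = Add(27680400, -547) = 27679853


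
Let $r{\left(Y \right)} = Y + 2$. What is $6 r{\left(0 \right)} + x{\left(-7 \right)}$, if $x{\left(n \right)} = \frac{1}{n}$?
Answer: $\frac{83}{7} \approx 11.857$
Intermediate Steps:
$r{\left(Y \right)} = 2 + Y$
$6 r{\left(0 \right)} + x{\left(-7 \right)} = 6 \left(2 + 0\right) + \frac{1}{-7} = 6 \cdot 2 - \frac{1}{7} = 12 - \frac{1}{7} = \frac{83}{7}$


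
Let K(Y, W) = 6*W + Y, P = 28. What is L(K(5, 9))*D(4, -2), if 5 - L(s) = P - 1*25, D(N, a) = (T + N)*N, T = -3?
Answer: 8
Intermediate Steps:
K(Y, W) = Y + 6*W
D(N, a) = N*(-3 + N) (D(N, a) = (-3 + N)*N = N*(-3 + N))
L(s) = 2 (L(s) = 5 - (28 - 1*25) = 5 - (28 - 25) = 5 - 1*3 = 5 - 3 = 2)
L(K(5, 9))*D(4, -2) = 2*(4*(-3 + 4)) = 2*(4*1) = 2*4 = 8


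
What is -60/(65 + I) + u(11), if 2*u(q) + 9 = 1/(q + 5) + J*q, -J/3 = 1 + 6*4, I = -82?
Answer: -224911/544 ≈ -413.44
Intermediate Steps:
J = -75 (J = -3*(1 + 6*4) = -3*(1 + 24) = -3*25 = -75)
u(q) = -9/2 + 1/(2*(5 + q)) - 75*q/2 (u(q) = -9/2 + (1/(q + 5) - 75*q)/2 = -9/2 + (1/(5 + q) - 75*q)/2 = -9/2 + (1/(2*(5 + q)) - 75*q/2) = -9/2 + 1/(2*(5 + q)) - 75*q/2)
-60/(65 + I) + u(11) = -60/(65 - 82) + (-44 - 384*11 - 75*11²)/(2*(5 + 11)) = -60/(-17) + (½)*(-44 - 4224 - 75*121)/16 = -1/17*(-60) + (½)*(1/16)*(-44 - 4224 - 9075) = 60/17 + (½)*(1/16)*(-13343) = 60/17 - 13343/32 = -224911/544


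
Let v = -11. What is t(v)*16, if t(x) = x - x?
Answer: 0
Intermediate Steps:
t(x) = 0
t(v)*16 = 0*16 = 0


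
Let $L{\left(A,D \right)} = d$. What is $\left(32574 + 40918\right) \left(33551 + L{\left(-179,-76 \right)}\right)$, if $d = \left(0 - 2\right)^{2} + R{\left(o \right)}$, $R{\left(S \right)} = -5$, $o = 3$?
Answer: $2465656600$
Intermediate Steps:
$d = -1$ ($d = \left(0 - 2\right)^{2} - 5 = \left(-2\right)^{2} - 5 = 4 - 5 = -1$)
$L{\left(A,D \right)} = -1$
$\left(32574 + 40918\right) \left(33551 + L{\left(-179,-76 \right)}\right) = \left(32574 + 40918\right) \left(33551 - 1\right) = 73492 \cdot 33550 = 2465656600$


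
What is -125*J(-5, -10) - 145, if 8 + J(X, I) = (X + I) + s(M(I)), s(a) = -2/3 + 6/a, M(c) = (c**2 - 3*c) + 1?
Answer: 1103390/393 ≈ 2807.6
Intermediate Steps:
M(c) = 1 + c**2 - 3*c
s(a) = -2/3 + 6/a (s(a) = -2*1/3 + 6/a = -2/3 + 6/a)
J(X, I) = -26/3 + I + X + 6/(1 + I**2 - 3*I) (J(X, I) = -8 + ((X + I) + (-2/3 + 6/(1 + I**2 - 3*I))) = -8 + ((I + X) + (-2/3 + 6/(1 + I**2 - 3*I))) = -8 + (-2/3 + I + X + 6/(1 + I**2 - 3*I)) = -26/3 + I + X + 6/(1 + I**2 - 3*I))
-125*J(-5, -10) - 145 = -125*(-26/3 - 10 - 5 + 6/(1 + (-10)**2 - 3*(-10))) - 145 = -125*(-26/3 - 10 - 5 + 6/(1 + 100 + 30)) - 145 = -125*(-26/3 - 10 - 5 + 6/131) - 145 = -125*(-9283/393) - 145 = 1160375/393 - 145 = 1103390/393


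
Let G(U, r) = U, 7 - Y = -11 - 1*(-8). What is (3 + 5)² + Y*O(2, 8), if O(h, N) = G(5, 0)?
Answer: 114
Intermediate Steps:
Y = 10 (Y = 7 - (-11 - 1*(-8)) = 7 - (-11 + 8) = 7 - 1*(-3) = 7 + 3 = 10)
O(h, N) = 5
(3 + 5)² + Y*O(2, 8) = (3 + 5)² + 10*5 = 8² + 50 = 64 + 50 = 114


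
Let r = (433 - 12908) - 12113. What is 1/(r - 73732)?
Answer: -1/98320 ≈ -1.0171e-5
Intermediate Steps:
r = -24588 (r = -12475 - 12113 = -24588)
1/(r - 73732) = 1/(-24588 - 73732) = 1/(-98320) = -1/98320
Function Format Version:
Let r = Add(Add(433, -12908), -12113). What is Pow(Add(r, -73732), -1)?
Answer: Rational(-1, 98320) ≈ -1.0171e-5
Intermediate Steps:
r = -24588 (r = Add(-12475, -12113) = -24588)
Pow(Add(r, -73732), -1) = Pow(Add(-24588, -73732), -1) = Pow(-98320, -1) = Rational(-1, 98320)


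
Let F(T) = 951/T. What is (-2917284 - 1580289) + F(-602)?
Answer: -2707539897/602 ≈ -4.4976e+6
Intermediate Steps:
(-2917284 - 1580289) + F(-602) = (-2917284 - 1580289) + 951/(-602) = -4497573 + 951*(-1/602) = -4497573 - 951/602 = -2707539897/602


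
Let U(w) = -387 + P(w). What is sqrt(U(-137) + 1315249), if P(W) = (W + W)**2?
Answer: sqrt(1389938) ≈ 1179.0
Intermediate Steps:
P(W) = 4*W**2 (P(W) = (2*W)**2 = 4*W**2)
U(w) = -387 + 4*w**2
sqrt(U(-137) + 1315249) = sqrt((-387 + 4*(-137)**2) + 1315249) = sqrt((-387 + 4*18769) + 1315249) = sqrt((-387 + 75076) + 1315249) = sqrt(74689 + 1315249) = sqrt(1389938)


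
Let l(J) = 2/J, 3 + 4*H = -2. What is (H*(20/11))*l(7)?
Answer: -50/77 ≈ -0.64935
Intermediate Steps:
H = -5/4 (H = -¾ + (¼)*(-2) = -¾ - ½ = -5/4 ≈ -1.2500)
(H*(20/11))*l(7) = (-25/11)*(2/7) = (-25/11)*(2*(⅐)) = -5/4*20/11*(2/7) = -25/11*2/7 = -50/77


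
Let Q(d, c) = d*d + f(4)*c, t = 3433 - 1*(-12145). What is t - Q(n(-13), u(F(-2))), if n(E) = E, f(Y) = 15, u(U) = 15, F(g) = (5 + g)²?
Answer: 15184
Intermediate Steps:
t = 15578 (t = 3433 + 12145 = 15578)
Q(d, c) = d² + 15*c (Q(d, c) = d*d + 15*c = d² + 15*c)
t - Q(n(-13), u(F(-2))) = 15578 - ((-13)² + 15*15) = 15578 - (169 + 225) = 15578 - 1*394 = 15578 - 394 = 15184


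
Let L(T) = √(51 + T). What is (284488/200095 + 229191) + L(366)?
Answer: 45860257633/200095 + √417 ≈ 2.2921e+5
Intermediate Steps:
(284488/200095 + 229191) + L(366) = (284488/200095 + 229191) + √(51 + 366) = (284488*(1/200095) + 229191) + √417 = (284488/200095 + 229191) + √417 = 45860257633/200095 + √417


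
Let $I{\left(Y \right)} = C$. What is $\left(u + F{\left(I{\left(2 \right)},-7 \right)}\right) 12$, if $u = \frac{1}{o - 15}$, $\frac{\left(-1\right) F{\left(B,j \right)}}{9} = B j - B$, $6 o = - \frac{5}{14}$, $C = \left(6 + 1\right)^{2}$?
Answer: $\frac{53554032}{1265} \approx 42335.0$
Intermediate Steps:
$C = 49$ ($C = 7^{2} = 49$)
$o = - \frac{5}{84}$ ($o = \frac{\left(-5\right) \frac{1}{14}}{6} = \frac{1}{6} \left(- \frac{5}{14}\right) = - \frac{5}{84} \approx -0.059524$)
$I{\left(Y \right)} = 49$
$F{\left(B,j \right)} = 9 B - 9 B j$ ($F{\left(B,j \right)} = - 9 \left(B j - B\right) = - 9 \left(- B + B j\right) = 9 B - 9 B j$)
$u = - \frac{84}{1265}$ ($u = \frac{1}{- \frac{5}{84} - 15} = \frac{1}{- \frac{1265}{84}} = - \frac{84}{1265} \approx -0.066403$)
$\left(u + F{\left(I{\left(2 \right)},-7 \right)}\right) 12 = \left(- \frac{84}{1265} + 9 \cdot 49 \left(1 - -7\right)\right) 12 = \left(- \frac{84}{1265} + 9 \cdot 49 \left(1 + 7\right)\right) 12 = \left(- \frac{84}{1265} + 9 \cdot 49 \cdot 8\right) 12 = \left(- \frac{84}{1265} + 3528\right) 12 = \frac{4462836}{1265} \cdot 12 = \frac{53554032}{1265}$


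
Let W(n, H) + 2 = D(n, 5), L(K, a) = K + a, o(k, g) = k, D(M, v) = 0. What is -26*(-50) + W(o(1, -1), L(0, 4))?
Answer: 1298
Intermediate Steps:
W(n, H) = -2 (W(n, H) = -2 + 0 = -2)
-26*(-50) + W(o(1, -1), L(0, 4)) = -26*(-50) - 2 = 1300 - 2 = 1298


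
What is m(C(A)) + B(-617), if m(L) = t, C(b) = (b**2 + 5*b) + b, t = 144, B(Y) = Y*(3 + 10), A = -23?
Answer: -7877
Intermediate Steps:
B(Y) = 13*Y (B(Y) = Y*13 = 13*Y)
C(b) = b**2 + 6*b
m(L) = 144
m(C(A)) + B(-617) = 144 + 13*(-617) = 144 - 8021 = -7877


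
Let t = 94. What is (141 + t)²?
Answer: 55225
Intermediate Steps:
(141 + t)² = (141 + 94)² = 235² = 55225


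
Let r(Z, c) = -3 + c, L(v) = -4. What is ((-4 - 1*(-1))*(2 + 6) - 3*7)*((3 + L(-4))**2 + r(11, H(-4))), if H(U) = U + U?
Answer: 450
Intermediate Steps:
H(U) = 2*U
((-4 - 1*(-1))*(2 + 6) - 3*7)*((3 + L(-4))**2 + r(11, H(-4))) = ((-4 - 1*(-1))*(2 + 6) - 3*7)*((3 - 4)**2 + (-3 + 2*(-4))) = ((-4 + 1)*8 - 21)*((-1)**2 + (-3 - 8)) = (-3*8 - 21)*(1 - 11) = (-24 - 21)*(-10) = -45*(-10) = 450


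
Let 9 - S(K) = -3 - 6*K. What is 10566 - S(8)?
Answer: 10506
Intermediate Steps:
S(K) = 12 + 6*K (S(K) = 9 - (-3 - 6*K) = 9 + (3 + 6*K) = 12 + 6*K)
10566 - S(8) = 10566 - (12 + 6*8) = 10566 - (12 + 48) = 10566 - 1*60 = 10566 - 60 = 10506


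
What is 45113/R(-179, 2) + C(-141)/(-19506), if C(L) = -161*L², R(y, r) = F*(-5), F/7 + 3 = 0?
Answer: 405354161/682710 ≈ 593.74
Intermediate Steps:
F = -21 (F = -21 + 7*0 = -21 + 0 = -21)
R(y, r) = 105 (R(y, r) = -21*(-5) = 105)
45113/R(-179, 2) + C(-141)/(-19506) = 45113/105 - 161*(-141)²/(-19506) = 45113*(1/105) - 161*19881*(-1/19506) = 45113/105 - 3200841*(-1/19506) = 45113/105 + 1066947/6502 = 405354161/682710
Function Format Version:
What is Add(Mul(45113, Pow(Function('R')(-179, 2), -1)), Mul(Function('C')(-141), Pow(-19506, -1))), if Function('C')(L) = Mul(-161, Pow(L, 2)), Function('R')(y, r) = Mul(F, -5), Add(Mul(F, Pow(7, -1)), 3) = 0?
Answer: Rational(405354161, 682710) ≈ 593.74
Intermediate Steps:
F = -21 (F = Add(-21, Mul(7, 0)) = Add(-21, 0) = -21)
Function('R')(y, r) = 105 (Function('R')(y, r) = Mul(-21, -5) = 105)
Add(Mul(45113, Pow(Function('R')(-179, 2), -1)), Mul(Function('C')(-141), Pow(-19506, -1))) = Add(Mul(45113, Pow(105, -1)), Mul(Mul(-161, Pow(-141, 2)), Pow(-19506, -1))) = Add(Mul(45113, Rational(1, 105)), Mul(Mul(-161, 19881), Rational(-1, 19506))) = Add(Rational(45113, 105), Mul(-3200841, Rational(-1, 19506))) = Add(Rational(45113, 105), Rational(1066947, 6502)) = Rational(405354161, 682710)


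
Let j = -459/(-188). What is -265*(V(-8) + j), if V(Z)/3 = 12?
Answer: -1915155/188 ≈ -10187.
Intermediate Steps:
V(Z) = 36 (V(Z) = 3*12 = 36)
j = 459/188 (j = -459*(-1/188) = 459/188 ≈ 2.4415)
-265*(V(-8) + j) = -265*(36 + 459/188) = -265*7227/188 = -1915155/188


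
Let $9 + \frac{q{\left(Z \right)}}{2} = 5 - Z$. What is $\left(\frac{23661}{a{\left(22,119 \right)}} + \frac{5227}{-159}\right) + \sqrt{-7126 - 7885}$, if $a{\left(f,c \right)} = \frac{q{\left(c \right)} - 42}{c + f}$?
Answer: $- \frac{59106815}{5088} + i \sqrt{15011} \approx -11617.0 + 122.52 i$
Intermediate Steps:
$q{\left(Z \right)} = -8 - 2 Z$ ($q{\left(Z \right)} = -18 + 2 \left(5 - Z\right) = -18 - \left(-10 + 2 Z\right) = -8 - 2 Z$)
$a{\left(f,c \right)} = \frac{-50 - 2 c}{c + f}$ ($a{\left(f,c \right)} = \frac{\left(-8 - 2 c\right) - 42}{c + f} = \frac{-50 - 2 c}{c + f}$)
$\left(\frac{23661}{a{\left(22,119 \right)}} + \frac{5227}{-159}\right) + \sqrt{-7126 - 7885} = \left(\frac{23661}{2 \frac{1}{119 + 22} \left(-25 - 119\right)} + \frac{5227}{-159}\right) + \sqrt{-7126 - 7885} = \left(\frac{23661}{2 \cdot \frac{1}{141} \left(-25 - 119\right)} + 5227 \left(- \frac{1}{159}\right)\right) + \sqrt{-15011} = \left(\frac{23661}{2 \cdot \frac{1}{141} \left(-144\right)} - \frac{5227}{159}\right) + i \sqrt{15011} = \left(\frac{23661}{- \frac{96}{47}} - \frac{5227}{159}\right) + i \sqrt{15011} = \left(23661 \left(- \frac{47}{96}\right) - \frac{5227}{159}\right) + i \sqrt{15011} = \left(- \frac{370689}{32} - \frac{5227}{159}\right) + i \sqrt{15011} = - \frac{59106815}{5088} + i \sqrt{15011}$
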